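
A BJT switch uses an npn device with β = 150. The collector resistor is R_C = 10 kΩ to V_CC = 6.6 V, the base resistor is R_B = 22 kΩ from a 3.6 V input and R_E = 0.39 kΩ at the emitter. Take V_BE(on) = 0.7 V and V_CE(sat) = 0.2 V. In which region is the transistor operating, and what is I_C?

Assume active: I_B = (3.6 − 0.7)/(22 + 151×0.39) = 0.0359 mA, I_C = β·I_B = 5.38 mA.
Then V_CE = 6.6 − 5.38×10 − 5.41×0.39 = -49.3 V < 0.2 V — the active assumption fails.
Re-solve with V_CE = 0.2 V. KCL at the emitter: V_E/R_E = (V_BB−0.7−V_E)/R_B + (V_CC−0.2−V_E)/R_C, giving V_E = 0.285 V.
I_C = (V_CC − 0.2 − V_E)/R_C = (6.4 − 0.285)/10 = 0.612 mA.
Check: I_B = (2.9 − 0.285)/22 = 0.119 mA, and β·I_B = 17.8 mA > I_C, confirming saturation.

saturation; I_C ≈ 0.61 mA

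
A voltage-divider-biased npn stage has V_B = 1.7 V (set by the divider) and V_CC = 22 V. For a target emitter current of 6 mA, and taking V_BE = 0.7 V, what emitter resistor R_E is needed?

R_E ≈ 0.17 kΩ

V_E = V_B − V_BE = 1.7 − 0.7 = 1 V.
R_E = V_E / I_E = 1 / 6 = 0.167 kΩ.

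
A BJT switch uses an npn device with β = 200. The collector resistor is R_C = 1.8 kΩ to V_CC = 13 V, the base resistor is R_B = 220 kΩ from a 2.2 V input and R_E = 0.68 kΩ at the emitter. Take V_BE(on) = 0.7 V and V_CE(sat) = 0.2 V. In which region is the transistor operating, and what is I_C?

active; I_C ≈ 0.84 mA

Assume active. Base-emitter loop: I_B = (V_BB − V_BE)/(R_B + (β+1)R_E) = (2.2 − 0.7)/(220 + 201×0.68) = 0.00421 mA.
I_C = β·I_B = 200×0.00421 = 0.841 mA.
V_CE = V_CC − I_C·R_C − I_E·R_E = 13 − 0.841×1.8 − 0.845×0.68 = 10.9 V > V_CE(sat), so the active-region assumption holds.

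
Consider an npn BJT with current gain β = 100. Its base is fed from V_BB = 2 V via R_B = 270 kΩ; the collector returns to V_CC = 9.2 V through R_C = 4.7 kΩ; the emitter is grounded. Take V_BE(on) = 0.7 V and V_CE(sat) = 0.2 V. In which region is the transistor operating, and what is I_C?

Assume active. Base-emitter loop: I_B = (V_BB − V_BE)/R_B = (2 − 0.7)/270 = 0.00481 mA.
I_C = β·I_B = 100×0.00481 = 0.481 mA.
V_CE = V_CC − I_C·R_C = 9.2 − 0.481×4.7 = 6.94 V > V_CE(sat), so the active-region assumption holds.

active; I_C ≈ 0.48 mA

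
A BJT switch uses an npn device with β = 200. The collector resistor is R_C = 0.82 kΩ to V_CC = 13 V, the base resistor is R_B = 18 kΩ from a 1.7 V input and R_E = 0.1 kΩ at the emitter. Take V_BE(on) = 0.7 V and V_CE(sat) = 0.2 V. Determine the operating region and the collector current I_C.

Assume active. Base-emitter loop: I_B = (V_BB − V_BE)/(R_B + (β+1)R_E) = (1.7 − 0.7)/(18 + 201×0.1) = 0.0262 mA.
I_C = β·I_B = 200×0.0262 = 5.25 mA.
V_CE = V_CC − I_C·R_C − I_E·R_E = 13 − 5.25×0.82 − 5.28×0.1 = 8.17 V > V_CE(sat), so the active-region assumption holds.

active; I_C ≈ 5.2 mA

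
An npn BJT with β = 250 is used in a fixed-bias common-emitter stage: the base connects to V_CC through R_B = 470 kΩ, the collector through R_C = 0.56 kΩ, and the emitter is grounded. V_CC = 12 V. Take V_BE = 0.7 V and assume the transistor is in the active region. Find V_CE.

Base loop: V_CC = I_B·R_B + V_BE, so I_B = (12 − 0.7)/470 kΩ = 0.024 mA.
In the active region I_C = β·I_B = 250 × 0.024 = 6.01 mA.
Collector loop: V_CE = V_CC − I_C·R_C = 12 − 6.01×0.56 = 8.63 V.
Since V_CE = 8.63 V > V_CE(sat) ≈ 0.2 V, the transistor is in the active region as assumed.

V_CE ≈ 8.6 V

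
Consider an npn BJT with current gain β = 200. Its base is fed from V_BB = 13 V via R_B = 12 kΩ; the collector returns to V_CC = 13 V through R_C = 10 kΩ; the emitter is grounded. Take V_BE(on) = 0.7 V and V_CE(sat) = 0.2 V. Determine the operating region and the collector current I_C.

Assume active: I_B = (13 − 0.7)/12 = 1.03 mA, giving I_C = β·I_B = 205 mA.
But then V_CE = 13 − 205×10 = -2040 V < V_CE(sat) = 0.2 V — impossible in the active region.
So the transistor is saturated. With V_CE = 0.2 V, I_C = (V_CC − 0.2)/R_C = 12.8/10 = 1.28 mA.
Check: β·I_B = 205 mA > I_C = 1.28 mA, confirming saturation.

saturation; I_C ≈ 1.3 mA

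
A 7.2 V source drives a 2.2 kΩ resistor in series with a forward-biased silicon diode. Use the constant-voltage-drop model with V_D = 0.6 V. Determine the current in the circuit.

KVL around the loop: 7.2 = V_D + I·R = 0.6 + I × 2.2 kΩ.
So I = (7.2 − 0.6) / 2.2 kΩ = 6.6 / 2.2 = 3 mA.

I ≈ 3 mA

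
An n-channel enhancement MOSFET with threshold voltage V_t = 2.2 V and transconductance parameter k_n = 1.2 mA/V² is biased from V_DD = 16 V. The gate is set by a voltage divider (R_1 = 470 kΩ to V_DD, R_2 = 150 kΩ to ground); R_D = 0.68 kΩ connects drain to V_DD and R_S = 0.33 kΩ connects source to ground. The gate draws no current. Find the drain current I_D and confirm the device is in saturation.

V_G = V_DD·R_2/(R_1+R_2) = 16×150/620 = 3.87 V.
Assume saturation: I_D = (k_n/2)(V_GS − V_t)² with V_GS = V_G − I_D·R_S = 3.87 − 0.33·I_D.
Substituting gives 0.0653·I_D² − 1.66·I_D + 1.68 = 0, with roots I_D = 1.05 or 24.4 mA.
The root I_D = 24.4 mA gives V_GS = -4.17 V ≤ V_t, so take I_D = 1.05 mA.
Then V_GS = 3.52 V and V_DS = V_DD − I_D(R_D+R_S) = 16 − 1.05×1.01 = 14.9 V.
Saturation requires V_DS ≥ V_GS − V_t = 1.32 V; 14.9 ≥ 1.32 ✓.

I_D ≈ 1.1 mA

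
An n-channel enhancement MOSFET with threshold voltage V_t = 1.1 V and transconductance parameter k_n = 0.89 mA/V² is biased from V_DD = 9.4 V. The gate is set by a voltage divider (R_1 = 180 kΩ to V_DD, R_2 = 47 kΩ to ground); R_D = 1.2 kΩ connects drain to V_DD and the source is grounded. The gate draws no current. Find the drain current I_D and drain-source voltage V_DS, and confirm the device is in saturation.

I_D ≈ 0.32 mA, V_DS ≈ 9 V

V_G = V_DD·R_2/(R_1+R_2) = 9.4×47/227 = 1.95 V. With the source grounded, V_GS = V_G = 1.95 V.
Assume saturation: I_D = (k_n/2)(V_GS − V_t)² = (0.89/2)×(1.95 − 1.1)² = 0.445×0.846² = 0.319 mA.
V_DS = V_DD − I_D·R_D = 9.4 − 0.319×1.2 = 9.02 V.
Saturation requires V_DS ≥ V_GS − V_t = 0.846 V; 9.02 ≥ 0.846 ✓.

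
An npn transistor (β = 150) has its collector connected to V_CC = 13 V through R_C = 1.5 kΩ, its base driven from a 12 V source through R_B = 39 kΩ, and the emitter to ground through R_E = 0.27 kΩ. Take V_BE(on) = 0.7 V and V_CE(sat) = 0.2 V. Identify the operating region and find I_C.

Assume active: I_B = (12 − 0.7)/(39 + 151×0.27) = 0.142 mA, I_C = β·I_B = 21.2 mA.
Then V_CE = 13 − 21.2×1.5 − 21.4×0.27 = -24.6 V < 0.2 V — the active assumption fails.
Re-solve with V_CE = 0.2 V. KCL at the emitter: V_E/R_E = (V_BB−0.7−V_E)/R_B + (V_CC−0.2−V_E)/R_C, giving V_E = 2.01 V.
I_C = (V_CC − 0.2 − V_E)/R_C = (12.8 − 2.01)/1.5 = 7.2 mA.
Check: I_B = (11.3 − 2.01)/39 = 0.238 mA, and β·I_B = 35.7 mA > I_C, confirming saturation.

saturation; I_C ≈ 7.2 mA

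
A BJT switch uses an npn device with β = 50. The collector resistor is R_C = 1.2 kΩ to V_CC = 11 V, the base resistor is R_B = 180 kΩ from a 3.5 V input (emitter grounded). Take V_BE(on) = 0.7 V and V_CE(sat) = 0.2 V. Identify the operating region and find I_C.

Assume active. Base-emitter loop: I_B = (V_BB − V_BE)/R_B = (3.5 − 0.7)/180 = 0.0156 mA.
I_C = β·I_B = 50×0.0156 = 0.778 mA.
V_CE = V_CC − I_C·R_C = 11 − 0.778×1.2 = 10.1 V > V_CE(sat), so the active-region assumption holds.

active; I_C ≈ 0.78 mA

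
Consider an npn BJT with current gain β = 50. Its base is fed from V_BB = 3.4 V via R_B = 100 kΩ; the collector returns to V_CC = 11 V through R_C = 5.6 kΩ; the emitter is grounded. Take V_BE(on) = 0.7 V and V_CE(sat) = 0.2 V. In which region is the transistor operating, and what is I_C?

active; I_C ≈ 1.4 mA

Assume active. Base-emitter loop: I_B = (V_BB − V_BE)/R_B = (3.4 − 0.7)/100 = 0.027 mA.
I_C = β·I_B = 50×0.027 = 1.35 mA.
V_CE = V_CC − I_C·R_C = 11 − 1.35×5.6 = 3.44 V > V_CE(sat), so the active-region assumption holds.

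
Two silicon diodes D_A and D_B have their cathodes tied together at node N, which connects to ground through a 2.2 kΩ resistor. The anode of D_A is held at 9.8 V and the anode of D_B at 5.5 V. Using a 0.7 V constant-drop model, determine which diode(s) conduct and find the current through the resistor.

Assume both conduct. Then node N would need to be at both 9.8−0.7 = 9.1 V and 5.5−0.7 = 4.8 V, which is impossible.
Assume only D_A conducts: V_N = 9.8 − 0.7 = 9.1 V, so I_R = 9.1/2.2 = 4.14 mA.
Check D_B: its anode-to-cathode voltage is 5.5 − 9.1 = -3.6 V < 0.7 V, so it is off. The assumption is consistent.

Only D_A conducts; I_R ≈ 4.1 mA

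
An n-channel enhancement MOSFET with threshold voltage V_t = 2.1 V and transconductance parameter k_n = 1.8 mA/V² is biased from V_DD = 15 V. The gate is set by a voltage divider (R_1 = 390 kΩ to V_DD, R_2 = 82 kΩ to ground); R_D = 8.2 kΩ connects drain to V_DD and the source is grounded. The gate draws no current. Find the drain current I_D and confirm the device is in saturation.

I_D ≈ 0.23 mA

V_G = V_DD·R_2/(R_1+R_2) = 15×82/472 = 2.61 V. With the source grounded, V_GS = V_G = 2.61 V.
Assume saturation: I_D = (k_n/2)(V_GS − V_t)² = (1.8/2)×(2.61 − 2.1)² = 0.9×0.506² = 0.23 mA.
V_DS = V_DD − I_D·R_D = 15 − 0.23×8.2 = 13.1 V.
Saturation requires V_DS ≥ V_GS − V_t = 0.506 V; 13.1 ≥ 0.506 ✓.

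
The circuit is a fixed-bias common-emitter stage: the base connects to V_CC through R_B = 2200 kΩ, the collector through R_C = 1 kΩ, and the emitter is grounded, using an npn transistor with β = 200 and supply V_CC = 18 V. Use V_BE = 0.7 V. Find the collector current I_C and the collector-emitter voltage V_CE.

I_C ≈ 1.6 mA, V_CE ≈ 16 V

Base loop: V_CC = I_B·R_B + V_BE, so I_B = (18 − 0.7)/2200 kΩ = 0.00786 mA.
In the active region I_C = β·I_B = 200 × 0.00786 = 1.57 mA.
Collector loop: V_CE = V_CC − I_C·R_C = 18 − 1.57×1 = 16.4 V.
Since V_CE = 16.4 V > V_CE(sat) ≈ 0.2 V, the transistor is in the active region as assumed.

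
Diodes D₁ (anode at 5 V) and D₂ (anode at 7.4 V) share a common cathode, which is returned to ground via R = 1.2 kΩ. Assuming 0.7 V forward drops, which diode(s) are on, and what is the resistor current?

Only D₂ conducts; I_R ≈ 5.6 mA

Assume both conduct. Then node N would need to be at both 5−0.7 = 4.3 V and 7.4−0.7 = 6.7 V, which is impossible.
Assume only D₂ conducts: V_N = 7.4 − 0.7 = 6.7 V, so I_R = 6.7/1.2 = 5.58 mA.
Check D₁: its anode-to-cathode voltage is 5 − 6.7 = -1.7 V < 0.7 V, so it is off. The assumption is consistent.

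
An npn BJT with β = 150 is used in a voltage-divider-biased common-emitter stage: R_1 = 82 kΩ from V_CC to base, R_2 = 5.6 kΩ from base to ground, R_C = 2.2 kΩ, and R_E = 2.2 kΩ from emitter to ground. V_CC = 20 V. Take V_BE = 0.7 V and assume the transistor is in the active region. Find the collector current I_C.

Thevenize the base divider: V_Th = V_CC·R_2/(R_1+R_2) = 20×5.6/87.6 = 1.28 V, R_Th = R_1‖R_2 = 5.24 kΩ.
Base-emitter loop: V_Th = I_B·R_Th + V_BE + (β+1)I_B·R_E, so I_B = (1.28 − 0.7) / (5.24 + 151×2.2) = 0.00171 mA.
I_C = β·I_B = 150×0.00171 = 0.257 mA, and I_E = (β+1)I_B = 0.259 mA.
V_CE = V_CC − I_C·R_C − I_E·R_E = 20 − 0.257×2.2 − 0.259×2.2 = 18.9 V.
V_CE = 18.9 V > 0.2 V confirms active-region operation.

I_C ≈ 0.26 mA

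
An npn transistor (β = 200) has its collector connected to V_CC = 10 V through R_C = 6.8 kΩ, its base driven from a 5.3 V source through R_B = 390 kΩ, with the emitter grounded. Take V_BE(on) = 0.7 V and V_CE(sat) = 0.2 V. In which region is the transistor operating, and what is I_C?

Assume active: I_B = (5.3 − 0.7)/390 = 0.0118 mA, giving I_C = β·I_B = 2.36 mA.
But then V_CE = 10 − 2.36×6.8 = -6.04 V < V_CE(sat) = 0.2 V — impossible in the active region.
So the transistor is saturated. With V_CE = 0.2 V, I_C = (V_CC − 0.2)/R_C = 9.8/6.8 = 1.44 mA.
Check: β·I_B = 2.36 mA > I_C = 1.44 mA, confirming saturation.

saturation; I_C ≈ 1.4 mA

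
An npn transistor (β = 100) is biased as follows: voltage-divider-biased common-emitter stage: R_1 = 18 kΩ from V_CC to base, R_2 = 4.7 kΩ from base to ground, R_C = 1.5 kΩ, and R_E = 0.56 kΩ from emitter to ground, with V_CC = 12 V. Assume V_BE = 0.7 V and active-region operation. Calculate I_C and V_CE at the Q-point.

I_C ≈ 3 mA, V_CE ≈ 5.9 V

Thevenize the base divider: V_Th = V_CC·R_2/(R_1+R_2) = 12×4.7/22.7 = 2.48 V, R_Th = R_1‖R_2 = 3.73 kΩ.
Base-emitter loop: V_Th = I_B·R_Th + V_BE + (β+1)I_B·R_E, so I_B = (2.48 − 0.7) / (3.73 + 101×0.56) = 0.0296 mA.
I_C = β·I_B = 100×0.0296 = 2.96 mA, and I_E = (β+1)I_B = 2.99 mA.
V_CE = V_CC − I_C·R_C − I_E·R_E = 12 − 2.96×1.5 − 2.99×0.56 = 5.89 V.
V_CE = 5.89 V > 0.2 V confirms active-region operation.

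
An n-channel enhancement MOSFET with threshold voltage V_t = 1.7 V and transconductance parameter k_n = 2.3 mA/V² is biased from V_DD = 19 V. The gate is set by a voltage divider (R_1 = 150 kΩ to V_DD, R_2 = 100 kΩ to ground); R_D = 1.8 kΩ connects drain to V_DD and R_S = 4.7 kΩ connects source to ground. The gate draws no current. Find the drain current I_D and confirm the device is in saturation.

I_D ≈ 1.1 mA

V_G = V_DD·R_2/(R_1+R_2) = 19×100/250 = 7.6 V.
Assume saturation: I_D = (k_n/2)(V_GS − V_t)² with V_GS = V_G − I_D·R_S = 7.6 − 4.7·I_D.
Substituting gives 25.4·I_D² − 64.8·I_D + 40 = 0, with roots I_D = 1.05 or 1.5 mA.
The root I_D = 1.5 mA gives V_GS = 0.559 V ≤ V_t, so take I_D = 1.05 mA.
Then V_GS = 2.66 V and V_DS = V_DD − I_D(R_D+R_S) = 19 − 1.05×6.5 = 12.2 V.
Saturation requires V_DS ≥ V_GS − V_t = 0.956 V; 12.2 ≥ 0.956 ✓.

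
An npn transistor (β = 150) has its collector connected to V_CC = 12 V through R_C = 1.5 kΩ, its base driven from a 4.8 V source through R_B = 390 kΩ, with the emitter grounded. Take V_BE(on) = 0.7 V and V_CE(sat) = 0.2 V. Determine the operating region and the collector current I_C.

Assume active. Base-emitter loop: I_B = (V_BB − V_BE)/R_B = (4.8 − 0.7)/390 = 0.0105 mA.
I_C = β·I_B = 150×0.0105 = 1.58 mA.
V_CE = V_CC − I_C·R_C = 12 − 1.58×1.5 = 9.63 V > V_CE(sat), so the active-region assumption holds.

active; I_C ≈ 1.6 mA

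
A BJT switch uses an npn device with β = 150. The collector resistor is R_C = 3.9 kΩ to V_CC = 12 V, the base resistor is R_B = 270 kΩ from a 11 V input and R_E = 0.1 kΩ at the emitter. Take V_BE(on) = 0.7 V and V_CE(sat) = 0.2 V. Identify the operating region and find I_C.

saturation; I_C ≈ 2.9 mA

Assume active: I_B = (11 − 0.7)/(270 + 151×0.1) = 0.0361 mA, I_C = β·I_B = 5.42 mA.
Then V_CE = 12 − 5.42×3.9 − 5.46×0.1 = -9.68 V < 0.2 V — the active assumption fails.
Re-solve with V_CE = 0.2 V. KCL at the emitter: V_E/R_E = (V_BB−0.7−V_E)/R_B + (V_CC−0.2−V_E)/R_C, giving V_E = 0.299 V.
I_C = (V_CC − 0.2 − V_E)/R_C = (11.8 − 0.299)/3.9 = 2.95 mA.
Check: I_B = (10.3 − 0.299)/270 = 0.037 mA, and β·I_B = 5.56 mA > I_C, confirming saturation.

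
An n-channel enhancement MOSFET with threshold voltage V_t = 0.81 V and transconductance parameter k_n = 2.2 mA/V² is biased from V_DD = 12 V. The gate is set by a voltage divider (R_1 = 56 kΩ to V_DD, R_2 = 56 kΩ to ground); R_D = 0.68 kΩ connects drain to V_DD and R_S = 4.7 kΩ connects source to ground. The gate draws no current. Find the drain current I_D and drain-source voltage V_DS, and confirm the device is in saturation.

V_G = V_DD·R_2/(R_1+R_2) = 12×56/112 = 6 V.
Assume saturation: I_D = (k_n/2)(V_GS − V_t)² with V_GS = V_G − I_D·R_S = 6 − 4.7·I_D.
Substituting gives 24.3·I_D² − 54.7·I_D + 29.6 = 0, with roots I_D = 0.911 or 1.34 mA.
The root I_D = 1.34 mA gives V_GS = -0.293 V ≤ V_t, so take I_D = 0.911 mA.
Then V_GS = 1.72 V and V_DS = V_DD − I_D(R_D+R_S) = 12 − 0.911×5.38 = 7.1 V.
Saturation requires V_DS ≥ V_GS − V_t = 0.91 V; 7.1 ≥ 0.91 ✓.

I_D ≈ 0.91 mA, V_DS ≈ 7.1 V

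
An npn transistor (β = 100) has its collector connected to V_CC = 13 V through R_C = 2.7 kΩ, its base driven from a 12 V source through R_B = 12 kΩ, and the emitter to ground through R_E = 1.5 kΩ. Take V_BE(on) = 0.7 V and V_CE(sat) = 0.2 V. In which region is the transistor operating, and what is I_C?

Assume active: I_B = (12 − 0.7)/(12 + 101×1.5) = 0.0691 mA, I_C = β·I_B = 6.91 mA.
Then V_CE = 13 − 6.91×2.7 − 6.98×1.5 = -16.1 V < 0.2 V — the active assumption fails.
Re-solve with V_CE = 0.2 V. KCL at the emitter: V_E/R_E = (V_BB−0.7−V_E)/R_B + (V_CC−0.2−V_E)/R_C, giving V_E = 5.07 V.
I_C = (V_CC − 0.2 − V_E)/R_C = (12.8 − 5.07)/2.7 = 2.86 mA.
Check: I_B = (11.3 − 5.07)/12 = 0.519 mA, and β·I_B = 51.9 mA > I_C, confirming saturation.

saturation; I_C ≈ 2.9 mA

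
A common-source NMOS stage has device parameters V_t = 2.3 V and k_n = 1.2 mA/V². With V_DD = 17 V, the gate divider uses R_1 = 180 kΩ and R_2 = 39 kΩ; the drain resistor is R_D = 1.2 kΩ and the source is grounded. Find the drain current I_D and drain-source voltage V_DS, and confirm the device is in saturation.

I_D ≈ 0.32 mA, V_DS ≈ 17 V

V_G = V_DD·R_2/(R_1+R_2) = 17×39/219 = 3.03 V. With the source grounded, V_GS = V_G = 3.03 V.
Assume saturation: I_D = (k_n/2)(V_GS − V_t)² = (1.2/2)×(3.03 − 2.3)² = 0.6×0.727² = 0.317 mA.
V_DS = V_DD − I_D·R_D = 17 − 0.317×1.2 = 16.6 V.
Saturation requires V_DS ≥ V_GS − V_t = 0.727 V; 16.6 ≥ 0.727 ✓.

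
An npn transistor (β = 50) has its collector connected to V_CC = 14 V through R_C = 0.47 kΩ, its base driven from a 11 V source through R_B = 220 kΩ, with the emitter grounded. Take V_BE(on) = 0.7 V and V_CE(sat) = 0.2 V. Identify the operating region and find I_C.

active; I_C ≈ 2.3 mA

Assume active. Base-emitter loop: I_B = (V_BB − V_BE)/R_B = (11 − 0.7)/220 = 0.0468 mA.
I_C = β·I_B = 50×0.0468 = 2.34 mA.
V_CE = V_CC − I_C·R_C = 14 − 2.34×0.47 = 12.9 V > V_CE(sat), so the active-region assumption holds.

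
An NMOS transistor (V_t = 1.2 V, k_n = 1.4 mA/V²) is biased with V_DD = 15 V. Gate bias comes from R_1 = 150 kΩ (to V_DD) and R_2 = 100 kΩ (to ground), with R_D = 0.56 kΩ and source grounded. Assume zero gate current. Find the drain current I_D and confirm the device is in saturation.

I_D ≈ 16 mA

V_G = V_DD·R_2/(R_1+R_2) = 15×100/250 = 6 V. With the source grounded, V_GS = V_G = 6 V.
Assume saturation: I_D = (k_n/2)(V_GS − V_t)² = (1.4/2)×(6 − 1.2)² = 0.7×4.8² = 16.1 mA.
V_DS = V_DD − I_D·R_D = 15 − 16.1×0.56 = 5.97 V.
Saturation requires V_DS ≥ V_GS − V_t = 4.8 V; 5.97 ≥ 4.8 ✓.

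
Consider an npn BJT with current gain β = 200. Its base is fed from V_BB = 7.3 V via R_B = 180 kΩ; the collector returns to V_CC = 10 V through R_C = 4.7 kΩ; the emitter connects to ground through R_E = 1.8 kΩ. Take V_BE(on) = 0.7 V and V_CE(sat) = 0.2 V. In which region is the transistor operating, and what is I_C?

Assume active: I_B = (7.3 − 0.7)/(180 + 201×1.8) = 0.0122 mA, I_C = β·I_B = 2.44 mA.
Then V_CE = 10 − 2.44×4.7 − 2.45×1.8 = -5.86 V < 0.2 V — the active assumption fails.
Re-solve with V_CE = 0.2 V. KCL at the emitter: V_E/R_E = (V_BB−0.7−V_E)/R_B + (V_CC−0.2−V_E)/R_C, giving V_E = 2.74 V.
I_C = (V_CC − 0.2 − V_E)/R_C = (9.8 − 2.74)/4.7 = 1.5 mA.
Check: I_B = (6.6 − 2.74)/180 = 0.0214 mA, and β·I_B = 4.29 mA > I_C, confirming saturation.

saturation; I_C ≈ 1.5 mA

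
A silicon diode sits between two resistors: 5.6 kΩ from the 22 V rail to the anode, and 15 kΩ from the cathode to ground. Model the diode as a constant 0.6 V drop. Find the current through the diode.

I ≈ 1 mA

The two resistors are in series with the diode, so KVL gives 22 = I·5.6 + 0.6 + I·15.
I = (22 − 0.6) / (5.6 + 15) kΩ = 21.4 / 20.6 = 1.04 mA.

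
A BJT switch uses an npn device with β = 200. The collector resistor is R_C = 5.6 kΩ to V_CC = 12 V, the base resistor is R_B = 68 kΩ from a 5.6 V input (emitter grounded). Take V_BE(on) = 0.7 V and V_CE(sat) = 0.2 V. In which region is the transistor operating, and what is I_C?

Assume active: I_B = (5.6 − 0.7)/68 = 0.0721 mA, giving I_C = β·I_B = 14.4 mA.
But then V_CE = 12 − 14.4×5.6 = -68.7 V < V_CE(sat) = 0.2 V — impossible in the active region.
So the transistor is saturated. With V_CE = 0.2 V, I_C = (V_CC − 0.2)/R_C = 11.8/5.6 = 2.11 mA.
Check: β·I_B = 14.4 mA > I_C = 2.11 mA, confirming saturation.

saturation; I_C ≈ 2.1 mA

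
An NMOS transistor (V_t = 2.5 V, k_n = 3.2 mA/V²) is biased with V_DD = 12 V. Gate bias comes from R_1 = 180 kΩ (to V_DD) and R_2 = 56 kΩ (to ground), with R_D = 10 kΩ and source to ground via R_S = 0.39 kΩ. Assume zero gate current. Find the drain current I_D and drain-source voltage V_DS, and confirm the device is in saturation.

I_D ≈ 0.14 mA, V_DS ≈ 11 V

V_G = V_DD·R_2/(R_1+R_2) = 12×56/236 = 2.85 V.
Assume saturation: I_D = (k_n/2)(V_GS − V_t)² with V_GS = V_G − I_D·R_S = 2.85 − 0.39·I_D.
Substituting gives 0.243·I_D² − 1.43·I_D + 0.193 = 0, with roots I_D = 0.138 or 5.75 mA.
The root I_D = 5.75 mA gives V_GS = 0.604 V ≤ V_t, so take I_D = 0.138 mA.
Then V_GS = 2.79 V and V_DS = V_DD − I_D(R_D+R_S) = 12 − 0.138×10.4 = 10.6 V.
Saturation requires V_DS ≥ V_GS − V_t = 0.294 V; 10.6 ≥ 0.294 ✓.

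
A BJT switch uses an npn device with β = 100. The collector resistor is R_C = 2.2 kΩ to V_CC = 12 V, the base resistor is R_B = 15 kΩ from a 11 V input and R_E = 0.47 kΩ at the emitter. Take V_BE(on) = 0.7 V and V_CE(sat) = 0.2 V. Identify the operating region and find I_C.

saturation; I_C ≈ 4.3 mA

Assume active: I_B = (11 − 0.7)/(15 + 101×0.47) = 0.165 mA, I_C = β·I_B = 16.5 mA.
Then V_CE = 12 − 16.5×2.2 − 16.7×0.47 = -32.1 V < 0.2 V — the active assumption fails.
Re-solve with V_CE = 0.2 V. KCL at the emitter: V_E/R_E = (V_BB−0.7−V_E)/R_B + (V_CC−0.2−V_E)/R_C, giving V_E = 2.28 V.
I_C = (V_CC − 0.2 − V_E)/R_C = (11.8 − 2.28)/2.2 = 4.33 mA.
Check: I_B = (10.3 − 2.28)/15 = 0.534 mA, and β·I_B = 53.4 mA > I_C, confirming saturation.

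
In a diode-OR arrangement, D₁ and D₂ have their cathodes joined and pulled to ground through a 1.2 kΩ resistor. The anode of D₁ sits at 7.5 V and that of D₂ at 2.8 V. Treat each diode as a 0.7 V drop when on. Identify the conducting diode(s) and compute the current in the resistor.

Assume both conduct. Then node N would need to be at both 7.5−0.7 = 6.8 V and 2.8−0.7 = 2.1 V, which is impossible.
Assume only D₁ conducts: V_N = 7.5 − 0.7 = 6.8 V, so I_R = 6.8/1.2 = 5.67 mA.
Check D₂: its anode-to-cathode voltage is 2.8 − 6.8 = -4 V < 0.7 V, so it is off. The assumption is consistent.

Only D₁ conducts; I_R ≈ 5.7 mA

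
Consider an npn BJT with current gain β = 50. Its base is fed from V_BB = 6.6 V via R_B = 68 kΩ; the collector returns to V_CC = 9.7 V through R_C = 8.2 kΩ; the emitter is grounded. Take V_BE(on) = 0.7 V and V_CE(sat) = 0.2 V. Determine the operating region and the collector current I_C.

Assume active: I_B = (6.6 − 0.7)/68 = 0.0868 mA, giving I_C = β·I_B = 4.34 mA.
But then V_CE = 9.7 − 4.34×8.2 = -25.9 V < V_CE(sat) = 0.2 V — impossible in the active region.
So the transistor is saturated. With V_CE = 0.2 V, I_C = (V_CC − 0.2)/R_C = 9.5/8.2 = 1.16 mA.
Check: β·I_B = 4.34 mA > I_C = 1.16 mA, confirming saturation.

saturation; I_C ≈ 1.2 mA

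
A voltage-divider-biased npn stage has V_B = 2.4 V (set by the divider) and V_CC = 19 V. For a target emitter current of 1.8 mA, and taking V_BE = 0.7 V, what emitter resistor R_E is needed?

R_E ≈ 0.94 kΩ

V_E = V_B − V_BE = 2.4 − 0.7 = 1.7 V.
R_E = V_E / I_E = 1.7 / 1.8 = 0.944 kΩ.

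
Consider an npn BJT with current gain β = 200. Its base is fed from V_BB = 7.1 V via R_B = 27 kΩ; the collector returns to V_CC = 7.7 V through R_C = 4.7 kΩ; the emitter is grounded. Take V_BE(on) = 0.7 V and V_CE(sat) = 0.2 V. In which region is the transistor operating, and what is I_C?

Assume active: I_B = (7.1 − 0.7)/27 = 0.237 mA, giving I_C = β·I_B = 47.4 mA.
But then V_CE = 7.7 − 47.4×4.7 = -215 V < V_CE(sat) = 0.2 V — impossible in the active region.
So the transistor is saturated. With V_CE = 0.2 V, I_C = (V_CC − 0.2)/R_C = 7.5/4.7 = 1.6 mA.
Check: β·I_B = 47.4 mA > I_C = 1.6 mA, confirming saturation.

saturation; I_C ≈ 1.6 mA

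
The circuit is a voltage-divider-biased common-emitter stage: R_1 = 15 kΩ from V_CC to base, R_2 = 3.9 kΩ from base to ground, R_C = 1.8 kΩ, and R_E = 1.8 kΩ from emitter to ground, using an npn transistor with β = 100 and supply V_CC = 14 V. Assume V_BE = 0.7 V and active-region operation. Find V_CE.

Thevenize the base divider: V_Th = V_CC·R_2/(R_1+R_2) = 14×3.9/18.9 = 2.89 V, R_Th = R_1‖R_2 = 3.1 kΩ.
Base-emitter loop: V_Th = I_B·R_Th + V_BE + (β+1)I_B·R_E, so I_B = (2.89 − 0.7) / (3.1 + 101×1.8) = 0.0118 mA.
I_C = β·I_B = 100×0.0118 = 1.18 mA, and I_E = (β+1)I_B = 1.2 mA.
V_CE = V_CC − I_C·R_C − I_E·R_E = 14 − 1.18×1.8 − 1.2×1.8 = 9.72 V.
V_CE = 9.72 V > 0.2 V confirms active-region operation.

V_CE ≈ 9.7 V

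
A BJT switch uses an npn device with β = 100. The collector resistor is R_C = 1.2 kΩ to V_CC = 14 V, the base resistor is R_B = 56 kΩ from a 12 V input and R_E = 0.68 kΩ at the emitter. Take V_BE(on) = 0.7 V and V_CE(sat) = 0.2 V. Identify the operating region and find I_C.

saturation; I_C ≈ 7.3 mA

Assume active: I_B = (12 − 0.7)/(56 + 101×0.68) = 0.0906 mA, I_C = β·I_B = 9.06 mA.
Then V_CE = 14 − 9.06×1.2 − 9.15×0.68 = -3.1 V < 0.2 V — the active assumption fails.
Re-solve with V_CE = 0.2 V. KCL at the emitter: V_E/R_E = (V_BB−0.7−V_E)/R_B + (V_CC−0.2−V_E)/R_C, giving V_E = 5.04 V.
I_C = (V_CC − 0.2 − V_E)/R_C = (13.8 − 5.04)/1.2 = 7.3 mA.
Check: I_B = (11.3 − 5.04)/56 = 0.112 mA, and β·I_B = 11.2 mA > I_C, confirming saturation.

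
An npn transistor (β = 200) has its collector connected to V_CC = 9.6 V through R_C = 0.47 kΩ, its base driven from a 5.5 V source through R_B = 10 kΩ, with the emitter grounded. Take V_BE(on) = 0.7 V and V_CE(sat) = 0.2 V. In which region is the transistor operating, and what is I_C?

Assume active: I_B = (5.5 − 0.7)/10 = 0.48 mA, giving I_C = β·I_B = 96 mA.
But then V_CE = 9.6 − 96×0.47 = -35.5 V < V_CE(sat) = 0.2 V — impossible in the active region.
So the transistor is saturated. With V_CE = 0.2 V, I_C = (V_CC − 0.2)/R_C = 9.4/0.47 = 20 mA.
Check: β·I_B = 96 mA > I_C = 20 mA, confirming saturation.

saturation; I_C ≈ 20 mA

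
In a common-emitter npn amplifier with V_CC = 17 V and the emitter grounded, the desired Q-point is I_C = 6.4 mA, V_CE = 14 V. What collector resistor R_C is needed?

Collector loop: V_CC = I_C·R_C + V_CE.
R_C = (V_CC − V_CE)/I_C = (17 − 14)/6.4 = 0.469 kΩ.

R_C ≈ 0.47 kΩ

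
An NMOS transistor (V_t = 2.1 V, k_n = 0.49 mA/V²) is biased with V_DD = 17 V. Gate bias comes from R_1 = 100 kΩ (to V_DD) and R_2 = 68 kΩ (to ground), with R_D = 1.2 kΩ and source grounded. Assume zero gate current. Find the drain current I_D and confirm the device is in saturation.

V_G = V_DD·R_2/(R_1+R_2) = 17×68/168 = 6.88 V. With the source grounded, V_GS = V_G = 6.88 V.
Assume saturation: I_D = (k_n/2)(V_GS − V_t)² = (0.49/2)×(6.88 − 2.1)² = 0.245×4.78² = 5.6 mA.
V_DS = V_DD − I_D·R_D = 17 − 5.6×1.2 = 10.3 V.
Saturation requires V_DS ≥ V_GS − V_t = 4.78 V; 10.3 ≥ 4.78 ✓.

I_D ≈ 5.6 mA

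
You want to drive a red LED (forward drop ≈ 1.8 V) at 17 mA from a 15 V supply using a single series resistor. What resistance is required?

The resistor drops V_S − V_D = 15 − 1.8 = 13.2 V at 17 mA.
R = 13.2 V / 17 mA = 0.776 kΩ.

R ≈ 0.78 kΩ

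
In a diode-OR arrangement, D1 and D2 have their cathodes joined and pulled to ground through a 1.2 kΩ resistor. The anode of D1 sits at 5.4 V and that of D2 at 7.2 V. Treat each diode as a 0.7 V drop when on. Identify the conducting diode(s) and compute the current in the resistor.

Assume both conduct. Then node N would need to be at both 5.4−0.7 = 4.7 V and 7.2−0.7 = 6.5 V, which is impossible.
Assume only D2 conducts: V_N = 7.2 − 0.7 = 6.5 V, so I_R = 6.5/1.2 = 5.42 mA.
Check D1: its anode-to-cathode voltage is 5.4 − 6.5 = -1.1 V < 0.7 V, so it is off. The assumption is consistent.

Only D2 conducts; I_R ≈ 5.4 mA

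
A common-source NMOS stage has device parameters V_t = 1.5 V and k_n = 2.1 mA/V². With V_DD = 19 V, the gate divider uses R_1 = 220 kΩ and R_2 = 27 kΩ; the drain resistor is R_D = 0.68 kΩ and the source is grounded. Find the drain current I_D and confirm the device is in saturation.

V_G = V_DD·R_2/(R_1+R_2) = 19×27/247 = 2.08 V. With the source grounded, V_GS = V_G = 2.08 V.
Assume saturation: I_D = (k_n/2)(V_GS − V_t)² = (2.1/2)×(2.08 − 1.5)² = 1.05×0.577² = 0.349 mA.
V_DS = V_DD − I_D·R_D = 19 − 0.349×0.68 = 18.8 V.
Saturation requires V_DS ≥ V_GS − V_t = 0.577 V; 18.8 ≥ 0.577 ✓.

I_D ≈ 0.35 mA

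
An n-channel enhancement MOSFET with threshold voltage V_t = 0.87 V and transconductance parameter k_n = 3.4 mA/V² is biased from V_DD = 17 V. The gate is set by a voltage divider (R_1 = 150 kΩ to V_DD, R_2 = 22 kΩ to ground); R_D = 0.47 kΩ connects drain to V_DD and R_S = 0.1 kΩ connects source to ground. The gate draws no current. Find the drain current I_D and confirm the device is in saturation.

I_D ≈ 2.1 mA

V_G = V_DD·R_2/(R_1+R_2) = 17×22/172 = 2.17 V.
Assume saturation: I_D = (k_n/2)(V_GS − V_t)² with V_GS = V_G − I_D·R_S = 2.17 − 0.1·I_D.
Substituting gives 0.017·I_D² − 1.44·I_D + 2.89 = 0, with roots I_D = 2.05 or 82.9 mA.
The root I_D = 82.9 mA gives V_GS = -6.11 V ≤ V_t, so take I_D = 2.05 mA.
Then V_GS = 1.97 V and V_DS = V_DD − I_D(R_D+R_S) = 17 − 2.05×0.57 = 15.8 V.
Saturation requires V_DS ≥ V_GS − V_t = 1.1 V; 15.8 ≥ 1.1 ✓.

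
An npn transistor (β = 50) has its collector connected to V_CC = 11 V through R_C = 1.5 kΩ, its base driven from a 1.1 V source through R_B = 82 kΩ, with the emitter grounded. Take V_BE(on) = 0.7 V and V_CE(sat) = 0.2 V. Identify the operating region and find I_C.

active; I_C ≈ 0.24 mA

Assume active. Base-emitter loop: I_B = (V_BB − V_BE)/R_B = (1.1 − 0.7)/82 = 0.00488 mA.
I_C = β·I_B = 50×0.00488 = 0.244 mA.
V_CE = V_CC − I_C·R_C = 11 − 0.244×1.5 = 10.6 V > V_CE(sat), so the active-region assumption holds.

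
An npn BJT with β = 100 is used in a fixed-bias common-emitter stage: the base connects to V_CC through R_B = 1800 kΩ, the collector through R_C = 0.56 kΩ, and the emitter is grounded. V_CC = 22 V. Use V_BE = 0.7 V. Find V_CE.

V_CE ≈ 21 V

Base loop: V_CC = I_B·R_B + V_BE, so I_B = (22 − 0.7)/1800 kΩ = 0.0118 mA.
In the active region I_C = β·I_B = 100 × 0.0118 = 1.18 mA.
Collector loop: V_CE = V_CC − I_C·R_C = 22 − 1.18×0.56 = 21.3 V.
Since V_CE = 21.3 V > V_CE(sat) ≈ 0.2 V, the transistor is in the active region as assumed.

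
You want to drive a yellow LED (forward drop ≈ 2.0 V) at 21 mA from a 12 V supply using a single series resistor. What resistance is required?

R ≈ 0.48 kΩ

The resistor drops V_S − V_D = 12 − 2.0 = 10 V at 21 mA.
R = 10 V / 21 mA = 0.476 kΩ.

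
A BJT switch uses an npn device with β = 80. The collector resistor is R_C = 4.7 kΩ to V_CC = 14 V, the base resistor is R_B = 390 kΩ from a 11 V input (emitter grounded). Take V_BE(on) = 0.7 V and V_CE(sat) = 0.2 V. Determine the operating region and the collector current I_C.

Assume active. Base-emitter loop: I_B = (V_BB − V_BE)/R_B = (11 − 0.7)/390 = 0.0264 mA.
I_C = β·I_B = 80×0.0264 = 2.11 mA.
V_CE = V_CC − I_C·R_C = 14 − 2.11×4.7 = 4.07 V > V_CE(sat), so the active-region assumption holds.

active; I_C ≈ 2.1 mA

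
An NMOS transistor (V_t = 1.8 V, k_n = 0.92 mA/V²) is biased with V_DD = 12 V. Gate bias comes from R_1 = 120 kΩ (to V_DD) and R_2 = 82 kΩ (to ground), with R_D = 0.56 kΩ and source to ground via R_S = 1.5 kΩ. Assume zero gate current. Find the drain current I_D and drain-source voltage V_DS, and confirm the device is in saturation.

V_G = V_DD·R_2/(R_1+R_2) = 12×82/202 = 4.87 V.
Assume saturation: I_D = (k_n/2)(V_GS − V_t)² with V_GS = V_G − I_D·R_S = 4.87 − 1.5·I_D.
Substituting gives 1.04·I_D² − 5.24·I_D + 4.34 = 0, with roots I_D = 1.04 or 4.02 mA.
The root I_D = 4.02 mA gives V_GS = -1.16 V ≤ V_t, so take I_D = 1.04 mA.
Then V_GS = 3.31 V and V_DS = V_DD − I_D(R_D+R_S) = 12 − 1.04×2.06 = 9.85 V.
Saturation requires V_DS ≥ V_GS − V_t = 1.51 V; 9.85 ≥ 1.51 ✓.

I_D ≈ 1 mA, V_DS ≈ 9.9 V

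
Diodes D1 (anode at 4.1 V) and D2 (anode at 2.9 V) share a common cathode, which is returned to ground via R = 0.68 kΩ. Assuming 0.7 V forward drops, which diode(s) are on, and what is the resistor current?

Assume both conduct. Then node N would need to be at both 4.1−0.7 = 3.4 V and 2.9−0.7 = 2.2 V, which is impossible.
Assume only D1 conducts: V_N = 4.1 − 0.7 = 3.4 V, so I_R = 3.4/0.68 = 5 mA.
Check D2: its anode-to-cathode voltage is 2.9 − 3.4 = -0.5 V < 0.7 V, so it is off. The assumption is consistent.

Only D1 conducts; I_R ≈ 5 mA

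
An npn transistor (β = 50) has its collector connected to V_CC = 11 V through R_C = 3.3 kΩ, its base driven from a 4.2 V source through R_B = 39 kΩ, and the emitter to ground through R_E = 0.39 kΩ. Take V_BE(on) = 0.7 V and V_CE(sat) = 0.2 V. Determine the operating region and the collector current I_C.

saturation; I_C ≈ 2.9 mA

Assume active: I_B = (4.2 − 0.7)/(39 + 51×0.39) = 0.0594 mA, I_C = β·I_B = 2.97 mA.
Then V_CE = 11 − 2.97×3.3 − 3.03×0.39 = 0.0115 V < 0.2 V — the active assumption fails.
Re-solve with V_CE = 0.2 V. KCL at the emitter: V_E/R_E = (V_BB−0.7−V_E)/R_B + (V_CC−0.2−V_E)/R_C, giving V_E = 1.16 V.
I_C = (V_CC − 0.2 − V_E)/R_C = (10.8 − 1.16)/3.3 = 2.92 mA.
Check: I_B = (3.5 − 1.16)/39 = 0.0599 mA, and β·I_B = 3 mA > I_C, confirming saturation.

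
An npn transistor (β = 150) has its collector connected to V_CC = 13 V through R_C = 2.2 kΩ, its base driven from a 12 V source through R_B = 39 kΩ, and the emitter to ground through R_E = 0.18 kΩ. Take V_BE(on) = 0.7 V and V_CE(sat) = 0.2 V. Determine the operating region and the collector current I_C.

saturation; I_C ≈ 5.4 mA

Assume active: I_B = (12 − 0.7)/(39 + 151×0.18) = 0.171 mA, I_C = β·I_B = 25.6 mA.
Then V_CE = 13 − 25.6×2.2 − 25.8×0.18 = -48 V < 0.2 V — the active assumption fails.
Re-solve with V_CE = 0.2 V. KCL at the emitter: V_E/R_E = (V_BB−0.7−V_E)/R_B + (V_CC−0.2−V_E)/R_C, giving V_E = 1.01 V.
I_C = (V_CC − 0.2 − V_E)/R_C = (12.8 − 1.01)/2.2 = 5.36 mA.
Check: I_B = (11.3 − 1.01)/39 = 0.264 mA, and β·I_B = 39.6 mA > I_C, confirming saturation.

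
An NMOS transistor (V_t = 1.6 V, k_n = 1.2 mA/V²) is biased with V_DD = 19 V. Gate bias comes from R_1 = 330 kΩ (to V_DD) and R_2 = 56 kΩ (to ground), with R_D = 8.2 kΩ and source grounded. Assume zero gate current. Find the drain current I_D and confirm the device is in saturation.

V_G = V_DD·R_2/(R_1+R_2) = 19×56/386 = 2.76 V. With the source grounded, V_GS = V_G = 2.76 V.
Assume saturation: I_D = (k_n/2)(V_GS − V_t)² = (1.2/2)×(2.76 − 1.6)² = 0.6×1.16² = 0.802 mA.
V_DS = V_DD − I_D·R_D = 19 − 0.802×8.2 = 12.4 V.
Saturation requires V_DS ≥ V_GS − V_t = 1.16 V; 12.4 ≥ 1.16 ✓.

I_D ≈ 0.8 mA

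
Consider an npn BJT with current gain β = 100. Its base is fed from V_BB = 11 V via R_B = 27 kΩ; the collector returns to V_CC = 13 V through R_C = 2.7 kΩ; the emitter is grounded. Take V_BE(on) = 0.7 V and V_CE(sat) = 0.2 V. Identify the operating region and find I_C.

saturation; I_C ≈ 4.7 mA

Assume active: I_B = (11 − 0.7)/27 = 0.381 mA, giving I_C = β·I_B = 38.1 mA.
But then V_CE = 13 − 38.1×2.7 = -90 V < V_CE(sat) = 0.2 V — impossible in the active region.
So the transistor is saturated. With V_CE = 0.2 V, I_C = (V_CC − 0.2)/R_C = 12.8/2.7 = 4.74 mA.
Check: β·I_B = 38.1 mA > I_C = 4.74 mA, confirming saturation.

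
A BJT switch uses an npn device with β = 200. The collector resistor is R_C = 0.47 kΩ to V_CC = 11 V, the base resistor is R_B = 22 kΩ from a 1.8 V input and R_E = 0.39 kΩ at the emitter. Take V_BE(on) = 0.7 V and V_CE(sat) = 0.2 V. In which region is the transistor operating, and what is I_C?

active; I_C ≈ 2.2 mA

Assume active. Base-emitter loop: I_B = (V_BB − V_BE)/(R_B + (β+1)R_E) = (1.8 − 0.7)/(22 + 201×0.39) = 0.011 mA.
I_C = β·I_B = 200×0.011 = 2.19 mA.
V_CE = V_CC − I_C·R_C − I_E·R_E = 11 − 2.19×0.47 − 2.2×0.39 = 9.11 V > V_CE(sat), so the active-region assumption holds.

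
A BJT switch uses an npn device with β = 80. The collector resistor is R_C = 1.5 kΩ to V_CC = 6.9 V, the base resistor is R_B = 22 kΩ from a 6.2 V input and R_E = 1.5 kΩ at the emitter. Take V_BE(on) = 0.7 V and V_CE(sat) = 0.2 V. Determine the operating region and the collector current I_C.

saturation; I_C ≈ 2.2 mA

Assume active: I_B = (6.2 − 0.7)/(22 + 81×1.5) = 0.0383 mA, I_C = β·I_B = 3.07 mA.
Then V_CE = 6.9 − 3.07×1.5 − 3.1×1.5 = -2.36 V < 0.2 V — the active assumption fails.
Re-solve with V_CE = 0.2 V. KCL at the emitter: V_E/R_E = (V_BB−0.7−V_E)/R_B + (V_CC−0.2−V_E)/R_C, giving V_E = 3.42 V.
I_C = (V_CC − 0.2 − V_E)/R_C = (6.7 − 3.42)/1.5 = 2.19 mA.
Check: I_B = (5.5 − 3.42)/22 = 0.0945 mA, and β·I_B = 7.56 mA > I_C, confirming saturation.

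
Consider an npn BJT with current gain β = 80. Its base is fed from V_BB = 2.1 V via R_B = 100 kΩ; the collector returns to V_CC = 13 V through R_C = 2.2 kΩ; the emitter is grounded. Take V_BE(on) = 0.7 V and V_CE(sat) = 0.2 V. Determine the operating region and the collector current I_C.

Assume active. Base-emitter loop: I_B = (V_BB − V_BE)/R_B = (2.1 − 0.7)/100 = 0.014 mA.
I_C = β·I_B = 80×0.014 = 1.12 mA.
V_CE = V_CC − I_C·R_C = 13 − 1.12×2.2 = 10.5 V > V_CE(sat), so the active-region assumption holds.

active; I_C ≈ 1.1 mA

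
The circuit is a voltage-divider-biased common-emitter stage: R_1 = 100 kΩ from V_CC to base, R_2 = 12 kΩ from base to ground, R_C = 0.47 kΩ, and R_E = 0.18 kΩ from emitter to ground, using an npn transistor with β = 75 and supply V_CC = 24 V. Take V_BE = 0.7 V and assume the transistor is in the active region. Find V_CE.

Thevenize the base divider: V_Th = V_CC·R_2/(R_1+R_2) = 24×12/112 = 2.57 V, R_Th = R_1‖R_2 = 10.7 kΩ.
Base-emitter loop: V_Th = I_B·R_Th + V_BE + (β+1)I_B·R_E, so I_B = (2.57 − 0.7) / (10.7 + 76×0.18) = 0.0767 mA.
I_C = β·I_B = 75×0.0767 = 5.75 mA, and I_E = (β+1)I_B = 5.83 mA.
V_CE = V_CC − I_C·R_C − I_E·R_E = 24 − 5.75×0.47 − 5.83×0.18 = 20.2 V.
V_CE = 20.2 V > 0.2 V confirms active-region operation.

V_CE ≈ 20 V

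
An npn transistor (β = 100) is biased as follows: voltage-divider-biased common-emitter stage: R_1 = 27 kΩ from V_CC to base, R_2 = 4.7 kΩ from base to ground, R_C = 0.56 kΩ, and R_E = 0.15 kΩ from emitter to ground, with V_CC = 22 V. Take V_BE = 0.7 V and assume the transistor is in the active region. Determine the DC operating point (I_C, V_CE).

I_C ≈ 13 mA, V_CE ≈ 12 V

Thevenize the base divider: V_Th = V_CC·R_2/(R_1+R_2) = 22×4.7/31.7 = 3.26 V, R_Th = R_1‖R_2 = 4 kΩ.
Base-emitter loop: V_Th = I_B·R_Th + V_BE + (β+1)I_B·R_E, so I_B = (3.26 − 0.7) / (4 + 101×0.15) = 0.134 mA.
I_C = β·I_B = 100×0.134 = 13.4 mA, and I_E = (β+1)I_B = 13.5 mA.
V_CE = V_CC − I_C·R_C − I_E·R_E = 22 − 13.4×0.56 − 13.5×0.15 = 12.5 V.
V_CE = 12.5 V > 0.2 V confirms active-region operation.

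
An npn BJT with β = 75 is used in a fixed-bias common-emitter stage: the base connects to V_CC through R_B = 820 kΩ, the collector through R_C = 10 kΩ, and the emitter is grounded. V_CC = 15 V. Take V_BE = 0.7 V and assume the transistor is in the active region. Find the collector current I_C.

I_C ≈ 1.3 mA

Base loop: V_CC = I_B·R_B + V_BE, so I_B = (15 − 0.7)/820 kΩ = 0.0174 mA.
In the active region I_C = β·I_B = 75 × 0.0174 = 1.31 mA.
Collector loop: V_CE = V_CC − I_C·R_C = 15 − 1.31×10 = 1.92 V.
Since V_CE = 1.92 V > V_CE(sat) ≈ 0.2 V, the transistor is in the active region as assumed.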